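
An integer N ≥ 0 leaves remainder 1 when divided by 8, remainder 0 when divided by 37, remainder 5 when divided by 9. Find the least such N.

185

From N ≡ 1 (mod 8) write N = 1 + 8t. Substituting into N ≡ 0 (mod 37) gives 8t ≡ 36 (mod 37), and since 8⁻¹ ≡ 14 (mod 37), t ≡ 23. Hence N ≡ 1 + 8·23 = 185 (mod 296).
From N ≡ 185 (mod 296) write N = 185 + 296t. Substituting into N ≡ 5 (mod 9) gives 296t ≡ 0 (mod 9), and since 8⁻¹ ≡ 8 (mod 9), t ≡ 0. Hence N ≡ 185 + 296·0 = 185 (mod 2664).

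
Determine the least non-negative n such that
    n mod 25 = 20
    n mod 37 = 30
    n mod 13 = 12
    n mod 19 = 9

From n ≡ 20 (mod 25) write n = 20 + 25t. Substituting into n ≡ 30 (mod 37) gives 25t ≡ 10 (mod 37), and since 25⁻¹ ≡ 3 (mod 37), t ≡ 30. Hence n ≡ 20 + 25·30 = 770 (mod 925).
From n ≡ 770 (mod 925) write n = 770 + 925t. Substituting into n ≡ 12 (mod 13) gives 925t ≡ 9 (mod 13), and since 2⁻¹ ≡ 7 (mod 13), t ≡ 11. Hence n ≡ 770 + 925·11 = 10945 (mod 12025).
From n ≡ 10945 (mod 12025) write n = 10945 + 12025t. Substituting into n ≡ 9 (mod 19) gives 12025t ≡ 8 (mod 19), and since 17⁻¹ ≡ 9 (mod 19), t ≡ 15. Hence n ≡ 10945 + 12025·15 = 191320 (mod 228475).

191320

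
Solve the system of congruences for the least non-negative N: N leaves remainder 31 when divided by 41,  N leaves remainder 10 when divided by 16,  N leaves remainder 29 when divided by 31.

4090

Combine the congruences pairwise.
From N ≡ 31 (mod 41) write N = 31 + 41t. Substituting into N ≡ 10 (mod 16) gives 41t ≡ 11 (mod 16), and since 9⁻¹ ≡ 9 (mod 16), t ≡ 3. Hence N ≡ 31 + 41·3 = 154 (mod 656).
From N ≡ 154 (mod 656) write N = 154 + 656t. Substituting into N ≡ 29 (mod 31) gives 656t ≡ 30 (mod 31), and since 5⁻¹ ≡ 25 (mod 31), t ≡ 6. Hence N ≡ 154 + 656·6 = 4090 (mod 20336).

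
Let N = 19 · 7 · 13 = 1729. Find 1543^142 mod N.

1621

Mod 19: 1543 ≡ 4; by Fermat, exponent reduces to 142 mod 18 = 16; 4^16 ≡ 6 (mod 19).
Mod 7: 1543 ≡ 3; by Fermat, exponent reduces to 142 mod 6 = 4; 3^4 ≡ 4 (mod 7).
Mod 13: 1543 ≡ 9; by Fermat, exponent reduces to 142 mod 12 = 10; 9^10 ≡ 9 (mod 13).
Combine by CRT: x ≡ 6 (mod 19), x ≡ 4 (mod 7), x ≡ 9 (mod 13) ⇒ x ≡ 1621 (mod 1729).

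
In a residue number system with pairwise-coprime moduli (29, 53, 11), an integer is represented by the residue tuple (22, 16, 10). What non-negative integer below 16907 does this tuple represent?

4256

The moduli are pairwise coprime; N = 29·53·11 = 16907.
N/29 = 583; 583 ≡ 3 (mod 29); 3·10 ≡ 1, so inverse 10.
N/53 = 319; 319 ≡ 1 (mod 53), inverse 1.
N/11 = 1537; 1537 ≡ 8 (mod 11); 8·7 ≡ 1, so inverse 7.
x ≡ 22·583·10 + 16·319·1 + 10·1537·7 = 240954.
240954 mod 16907 = 4256.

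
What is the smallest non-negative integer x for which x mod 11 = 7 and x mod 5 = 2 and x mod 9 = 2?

227

The moduli are pairwise coprime; N = 11·5·9 = 495.
N/11 = 45; 45 ≡ 1 (mod 11), inverse 1.
N/5 = 99; 99 ≡ 4 (mod 5); 4·4 ≡ 1, so inverse 4.
N/9 = 55; 55 ≡ 1 (mod 9), inverse 1.
x ≡ 7·45·1 + 2·99·4 + 2·55·1 = 1217.
1217 mod 495 = 227.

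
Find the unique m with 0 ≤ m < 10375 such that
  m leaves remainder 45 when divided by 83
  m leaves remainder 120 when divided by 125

Combine the congruences pairwise.
From m ≡ 45 (mod 83) write m = 45 + 83t. Substituting into m ≡ 120 (mod 125) gives 83t ≡ 75 (mod 125), and since 83⁻¹ ≡ 122 (mod 125), t ≡ 25. Hence m ≡ 45 + 83·25 = 2120 (mod 10375).

2120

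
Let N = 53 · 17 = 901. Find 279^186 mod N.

Mod 53: 279 ≡ 14; by Fermat, exponent reduces to 186 mod 52 = 30; 14^30 ≡ 9 (mod 53).
Mod 17: 279 ≡ 7; by Fermat, exponent reduces to 186 mod 16 = 10; 7^10 ≡ 2 (mod 17).
Combine by CRT: x ≡ 9 (mod 53), x ≡ 2 (mod 17) ⇒ x ≡ 274 (mod 901).

274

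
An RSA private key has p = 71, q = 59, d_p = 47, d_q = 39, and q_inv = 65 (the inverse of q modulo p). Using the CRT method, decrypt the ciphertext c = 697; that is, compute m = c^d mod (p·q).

4019

m₁ = c^(d_p) mod p: c ≡ 58 (mod 71), and 58^47 mod 71 = 43.
m₂ = c^(d_q) mod q: c ≡ 48 (mod 59), and 48^39 mod 59 = 7.
h = q_inv·(m₁ − m₂) mod p = 65·(43 − 7) mod 71 = 68.
m = m₂ + h·q = 7 + 68·59 = 4019.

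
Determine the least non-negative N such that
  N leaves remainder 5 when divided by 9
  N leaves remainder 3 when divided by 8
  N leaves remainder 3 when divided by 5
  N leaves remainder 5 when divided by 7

From N ≡ 5 (mod 9) write N = 5 + 9t. Substituting into N ≡ 3 (mod 8) gives 9t ≡ 6 (mod 8), and since 1⁻¹ ≡ 1 (mod 8), t ≡ 6. Hence N ≡ 5 + 9·6 = 59 (mod 72).
From N ≡ 59 (mod 72) write N = 59 + 72t. Substituting into N ≡ 3 (mod 5) gives 72t ≡ 4 (mod 5), and since 2⁻¹ ≡ 3 (mod 5), t ≡ 2. Hence N ≡ 59 + 72·2 = 203 (mod 360).
From N ≡ 203 (mod 360) write N = 203 + 360t. Substituting into N ≡ 5 (mod 7) gives 360t ≡ 5 (mod 7), and since 3⁻¹ ≡ 5 (mod 7), t ≡ 4. Hence N ≡ 203 + 360·4 = 1643 (mod 2520).

1643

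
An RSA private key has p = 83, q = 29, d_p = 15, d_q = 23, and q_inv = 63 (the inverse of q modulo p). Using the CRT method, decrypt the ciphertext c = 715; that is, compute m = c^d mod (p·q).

m₁ = c^(d_p) mod p: c ≡ 51 (mod 83), and 51^15 mod 83 = 59.
m₂ = c^(d_q) mod q: c ≡ 19 (mod 29), and 19^23 mod 29 = 18.
h = q_inv·(m₁ − m₂) mod p = 63·(59 − 18) mod 83 = 10.
m = m₂ + h·q = 18 + 10·29 = 308.

308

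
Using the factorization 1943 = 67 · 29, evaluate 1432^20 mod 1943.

Mod 67: 1432 ≡ 25; 25^20 ≡ 64 (mod 67).
Mod 29: 1432 ≡ 11; 11^20 ≡ 20 (mod 29).
Combine by CRT: x ≡ 64 (mod 67), x ≡ 20 (mod 29) ⇒ x ≡ 600 (mod 1943).

600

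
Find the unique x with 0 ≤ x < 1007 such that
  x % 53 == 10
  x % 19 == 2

116

From x ≡ 10 (mod 53) write x = 10 + 53t. Substituting into x ≡ 2 (mod 19) gives 53t ≡ 11 (mod 19), and since 15⁻¹ ≡ 14 (mod 19), t ≡ 2. Hence x ≡ 10 + 53·2 = 116 (mod 1007).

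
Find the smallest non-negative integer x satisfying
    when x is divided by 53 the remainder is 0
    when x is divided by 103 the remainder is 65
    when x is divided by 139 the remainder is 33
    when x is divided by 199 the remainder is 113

The moduli are pairwise coprime; N = 53·103·139·199 = 151001399.
N/53 = 2849083; 2849083 ≡ 15 (mod 53); 15·46 ≡ 1, so inverse 46.
N/103 = 1466033; 1466033 ≡ 34 (mod 103); 34·100 ≡ 1, so inverse 100.
N/139 = 1086341; 1086341 ≡ 56 (mod 139); 56·72 ≡ 1, so inverse 72.
N/199 = 758801; 758801 ≡ 14 (mod 199); 14·128 ≡ 1, so inverse 128.
x ≡ 0·2849083·46 + 65·1466033·100 + 33·1086341·72 + 113·758801·128 = 23085658380.
23085658380 mod 151001399 = 133445732.

133445732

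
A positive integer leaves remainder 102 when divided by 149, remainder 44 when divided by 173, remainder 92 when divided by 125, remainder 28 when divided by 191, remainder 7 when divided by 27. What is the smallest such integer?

11740493842

The moduli are pairwise coprime; N = 149·173·125·191·27 = 16616498625.
N/149 = 111520125; 111520125 ≡ 32 (mod 149); 32·14 ≡ 1, so inverse 14.
N/173 = 96049125; 96049125 ≡ 44 (mod 173); 44·59 ≡ 1, so inverse 59.
N/125 = 132931989; 132931989 ≡ 114 (mod 125); 114·34 ≡ 1, so inverse 34.
N/191 = 86997375; 86997375 ≡ 122 (mod 191); 122·155 ≡ 1, so inverse 155.
N/27 = 615425875; 615425875 ≡ 25 (mod 27); 25·13 ≡ 1, so inverse 13.
a ≡ 102·111520125·14 + 44·96049125·59 + 92·132931989·34 + 28·86997375·155 + 7·615425875·13 = 1257977890717.
1257977890717 mod 16616498625 = 11740493842.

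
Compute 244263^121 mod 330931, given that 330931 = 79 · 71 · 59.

Mod 79: 244263 ≡ 74; by Fermat, exponent reduces to 121 mod 78 = 43; 74^43 ≡ 7 (mod 79).
Mod 71: 244263 ≡ 23; by Fermat, exponent reduces to 121 mod 70 = 51; 23^51 ≡ 39 (mod 71).
Mod 59: 244263 ≡ 3; by Fermat, exponent reduces to 121 mod 58 = 5; 3^5 ≡ 7 (mod 59).
Combine by CRT: x ≡ 7 (mod 79), x ≡ 39 (mod 71), x ≡ 7 (mod 59) ⇒ x ≡ 219074 (mod 330931).

219074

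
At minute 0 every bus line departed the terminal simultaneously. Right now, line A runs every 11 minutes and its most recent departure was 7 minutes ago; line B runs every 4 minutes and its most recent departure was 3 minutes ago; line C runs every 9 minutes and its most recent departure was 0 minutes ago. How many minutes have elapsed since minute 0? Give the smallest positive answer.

315

Combine the congruences pairwise.
From t ≡ 7 (mod 11) write t = 7 + 11s. Substituting into t ≡ 3 (mod 4) gives 11s ≡ 0 (mod 4), and since 3⁻¹ ≡ 3 (mod 4), s ≡ 0. Hence t ≡ 7 + 11·0 = 7 (mod 44).
From t ≡ 7 (mod 44) write t = 7 + 44s. Substituting into t ≡ 0 (mod 9) gives 44s ≡ 2 (mod 9), and since 8⁻¹ ≡ 8 (mod 9), s ≡ 7. Hence t ≡ 7 + 44·7 = 315 (mod 396).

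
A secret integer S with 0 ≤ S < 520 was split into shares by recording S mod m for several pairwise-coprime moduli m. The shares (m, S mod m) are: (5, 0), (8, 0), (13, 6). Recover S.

Combine the congruences pairwise.
From S ≡ 0 (mod 5) write S = 0 + 5t. Substituting into S ≡ 0 (mod 8) gives 5t ≡ 0 (mod 8), and since 5⁻¹ ≡ 5 (mod 8), t ≡ 0. Hence S ≡ 0 + 5·0 = 0 (mod 40).
From S ≡ 0 (mod 40) write S = 0 + 40t. Substituting into S ≡ 6 (mod 13) gives 40t ≡ 6 (mod 13), and since 1⁻¹ ≡ 1 (mod 13), t ≡ 6. Hence S ≡ 0 + 40·6 = 240 (mod 520).

240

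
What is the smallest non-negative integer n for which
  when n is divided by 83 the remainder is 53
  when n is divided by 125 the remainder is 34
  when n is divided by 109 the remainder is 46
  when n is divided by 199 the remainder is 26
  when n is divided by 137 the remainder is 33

15714560784

The moduli are pairwise coprime; M = 83·125·109·199·137 = 30831045125.
M/83 = 371458375; 371458375 ≡ 9 (mod 83); 9·37 ≡ 1, so inverse 37.
M/125 = 246648361; 246648361 ≡ 111 (mod 125); 111·116 ≡ 1, so inverse 116.
M/109 = 282853625; 282853625 ≡ 42 (mod 109); 42·13 ≡ 1, so inverse 13.
M/199 = 154929875; 154929875 ≡ 17 (mod 199); 17·82 ≡ 1, so inverse 82.
M/137 = 225044125; 225044125 ≡ 116 (mod 137); 116·13 ≡ 1, so inverse 13.
n ≡ 53·371458375·37 + 34·246648361·116 + 46·282853625·13 + 26·154929875·82 + 33·225044125·13 = 2297211900034.
2297211900034 mod 30831045125 = 15714560784.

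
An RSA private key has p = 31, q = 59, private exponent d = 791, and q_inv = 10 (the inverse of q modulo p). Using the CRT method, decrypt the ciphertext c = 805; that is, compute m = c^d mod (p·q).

1363

d_p = d mod (p−1) = 791 mod 30 = 11; d_q = d mod (q−1) = 37.
m₁ = c^(d_p) mod p: c ≡ 30 (mod 31), and 30^11 mod 31 = 30.
m₂ = c^(d_q) mod q: c ≡ 38 (mod 59), and 38^37 mod 59 = 6.
h = q_inv·(m₁ − m₂) mod p = 10·(30 − 6) mod 31 = 23.
m = m₂ + h·q = 6 + 23·59 = 1363.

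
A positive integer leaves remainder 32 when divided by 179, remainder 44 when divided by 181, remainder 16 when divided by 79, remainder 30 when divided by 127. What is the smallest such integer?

The moduli are pairwise coprime; N = 179·181·79·127 = 325059167.
N/179 = 1815973; 1815973 ≡ 18 (mod 179); 18·10 ≡ 1, so inverse 10.
N/181 = 1795907; 1795907 ≡ 25 (mod 181); 25·29 ≡ 1, so inverse 29.
N/79 = 4114673; 4114673 ≡ 37 (mod 79); 37·47 ≡ 1, so inverse 47.
N/127 = 2559521; 2559521 ≡ 90 (mod 127); 90·24 ≡ 1, so inverse 24.
k ≡ 32·1815973·10 + 44·1795907·29 + 16·4114673·47 + 30·2559521·24 = 7809777908.
7809777908 mod 325059167 = 8357900.

8357900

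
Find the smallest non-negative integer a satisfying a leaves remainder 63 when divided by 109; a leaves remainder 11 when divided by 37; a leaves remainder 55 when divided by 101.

Combine the congruences pairwise.
From a ≡ 63 (mod 109) write a = 63 + 109t. Substituting into a ≡ 11 (mod 37) gives 109t ≡ 22 (mod 37), and since 35⁻¹ ≡ 18 (mod 37), t ≡ 26. Hence a ≡ 63 + 109·26 = 2897 (mod 4033).
From a ≡ 2897 (mod 4033) write a = 2897 + 4033t. Substituting into a ≡ 55 (mod 101) gives 4033t ≡ 87 (mod 101), and since 94⁻¹ ≡ 72 (mod 101), t ≡ 2. Hence a ≡ 2897 + 4033·2 = 10963 (mod 407333).

10963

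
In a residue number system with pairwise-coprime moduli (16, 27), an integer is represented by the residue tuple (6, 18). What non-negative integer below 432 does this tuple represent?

From x ≡ 6 (mod 16) write x = 6 + 16t. Substituting into x ≡ 18 (mod 27) gives 16t ≡ 12 (mod 27), and since 16⁻¹ ≡ 22 (mod 27), t ≡ 21. Hence x ≡ 6 + 16·21 = 342 (mod 432).

342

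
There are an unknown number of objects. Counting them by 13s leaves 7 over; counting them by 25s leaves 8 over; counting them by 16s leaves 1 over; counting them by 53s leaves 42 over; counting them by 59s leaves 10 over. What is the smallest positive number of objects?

The moduli are pairwise coprime; M = 13·25·16·53·59 = 16260400.
M/13 = 1250800; 1250800 ≡ 5 (mod 13); 5·8 ≡ 1, so inverse 8.
M/25 = 650416; 650416 ≡ 16 (mod 25); 16·11 ≡ 1, so inverse 11.
M/16 = 1016275; 1016275 ≡ 3 (mod 16); 3·11 ≡ 1, so inverse 11.
M/53 = 306800; 306800 ≡ 36 (mod 53); 36·28 ≡ 1, so inverse 28.
M/59 = 275600; 275600 ≡ 11 (mod 59); 11·43 ≡ 1, so inverse 43.
N ≡ 7·1250800·8 + 8·650416·11 + 1·1016275·11 + 42·306800·28 + 10·275600·43 = 617765233.
617765233 mod 16260400 = 16130433.

16130433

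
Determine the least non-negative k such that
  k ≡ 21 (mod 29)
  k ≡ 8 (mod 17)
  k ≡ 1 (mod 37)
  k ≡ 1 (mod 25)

378326

The moduli are pairwise coprime; N = 29·17·37·25 = 456025.
N/29 = 15725; 15725 ≡ 7 (mod 29); 7·25 ≡ 1, so inverse 25.
N/17 = 26825; 26825 ≡ 16 (mod 17); 16·16 ≡ 1, so inverse 16.
N/37 = 12325; 12325 ≡ 4 (mod 37); 4·28 ≡ 1, so inverse 28.
N/25 = 18241; 18241 ≡ 16 (mod 25); 16·11 ≡ 1, so inverse 11.
k ≡ 21·15725·25 + 8·26825·16 + 1·12325·28 + 1·18241·11 = 12234976.
12234976 mod 456025 = 378326.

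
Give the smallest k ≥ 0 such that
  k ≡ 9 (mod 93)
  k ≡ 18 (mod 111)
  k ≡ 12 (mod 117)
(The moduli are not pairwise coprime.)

108354

Combine the congruences pairwise.
gcd(93, 111) = 3 and 3 | (18 − 9), so the pair is consistent; merging gives k ≡ 1683 (mod 3441), where 3441 = lcm(93, 111).
gcd(3441, 117) = 3 and 3 | (12 − 1683), so the pair is consistent; merging gives k ≡ 108354 (mod 134199), where 134199 = lcm(3441, 117).
The solution is unique modulo lcm(93, 111, 117) = 134199.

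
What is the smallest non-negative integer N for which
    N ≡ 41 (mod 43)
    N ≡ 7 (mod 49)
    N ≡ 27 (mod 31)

64197

The moduli are pairwise coprime; M = 43·49·31 = 65317.
M/43 = 1519; 1519 ≡ 14 (mod 43); 14·40 ≡ 1, so inverse 40.
M/49 = 1333; 1333 ≡ 10 (mod 49); 10·5 ≡ 1, so inverse 5.
M/31 = 2107; 2107 ≡ 30 (mod 31); 30·30 ≡ 1, so inverse 30.
N ≡ 41·1519·40 + 7·1333·5 + 27·2107·30 = 4244485.
4244485 mod 65317 = 64197.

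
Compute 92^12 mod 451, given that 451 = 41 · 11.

346

Mod 41: 92 ≡ 10; 10^12 ≡ 18 (mod 41).
Mod 11: 92 ≡ 4; by Fermat, exponent reduces to 12 mod 10 = 2; 4^2 ≡ 5 (mod 11).
Combine by CRT: x ≡ 18 (mod 41), x ≡ 5 (mod 11) ⇒ x ≡ 346 (mod 451).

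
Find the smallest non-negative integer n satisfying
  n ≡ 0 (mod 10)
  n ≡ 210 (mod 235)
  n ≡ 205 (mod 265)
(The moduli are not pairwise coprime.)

14780

Combine the congruences pairwise.
gcd(10, 235) = 5 and 5 | (210 − 0), so the pair is consistent; merging gives n ≡ 210 (mod 470), where 470 = lcm(10, 235).
gcd(470, 265) = 5 and 5 | (205 − 210), so the pair is consistent; merging gives n ≡ 14780 (mod 24910), where 24910 = lcm(470, 265).
The solution is unique modulo lcm(10, 235, 265) = 24910.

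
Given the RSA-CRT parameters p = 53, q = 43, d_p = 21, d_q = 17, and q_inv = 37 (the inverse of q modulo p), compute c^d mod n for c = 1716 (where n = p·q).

m₁ = c^(d_p) mod p: c ≡ 20 (mod 53), and 20^21 mod 53 = 39.
m₂ = c^(d_q) mod q: c ≡ 39 (mod 43), and 39^17 mod 43 = 22.
h = q_inv·(m₁ − m₂) mod p = 37·(39 − 22) mod 53 = 46.
m = m₂ + h·q = 22 + 46·43 = 2000.

2000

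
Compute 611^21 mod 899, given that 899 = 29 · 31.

829

Mod 29: 611 ≡ 2; 2^21 ≡ 17 (mod 29).
Mod 31: 611 ≡ 22; 22^21 ≡ 23 (mod 31).
Combine by CRT: x ≡ 17 (mod 29), x ≡ 23 (mod 31) ⇒ x ≡ 829 (mod 899).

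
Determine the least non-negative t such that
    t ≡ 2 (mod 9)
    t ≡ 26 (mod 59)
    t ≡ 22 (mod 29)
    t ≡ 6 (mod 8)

Combine the congruences pairwise.
From t ≡ 2 (mod 9) write t = 2 + 9s. Substituting into t ≡ 26 (mod 59) gives 9s ≡ 24 (mod 59), and since 9⁻¹ ≡ 46 (mod 59), s ≡ 42. Hence t ≡ 2 + 9·42 = 380 (mod 531).
From t ≡ 380 (mod 531) write t = 380 + 531s. Substituting into t ≡ 22 (mod 29) gives 531s ≡ 19 (mod 29), and since 9⁻¹ ≡ 13 (mod 29), s ≡ 15. Hence t ≡ 380 + 531·15 = 8345 (mod 15399).
From t ≡ 8345 (mod 15399) write t = 8345 + 15399s. Substituting into t ≡ 6 (mod 8) gives 15399s ≡ 5 (mod 8), and since 7⁻¹ ≡ 7 (mod 8), s ≡ 3. Hence t ≡ 8345 + 15399·3 = 54542 (mod 123192).

54542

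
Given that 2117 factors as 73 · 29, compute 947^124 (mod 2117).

1296

Mod 73: 947 ≡ 71; by Fermat, exponent reduces to 124 mod 72 = 52; 71^52 ≡ 55 (mod 73).
Mod 29: 947 ≡ 19; by Fermat, exponent reduces to 124 mod 28 = 12; 19^12 ≡ 20 (mod 29).
Combine by CRT: x ≡ 55 (mod 73), x ≡ 20 (mod 29) ⇒ x ≡ 1296 (mod 2117).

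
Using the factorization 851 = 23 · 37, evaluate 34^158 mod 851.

312

Mod 23: 34 ≡ 11; by Fermat, exponent reduces to 158 mod 22 = 4; 11^4 ≡ 13 (mod 23).
Mod 37: 34 ≡ 34; by Fermat, exponent reduces to 158 mod 36 = 14; 34^14 ≡ 16 (mod 37).
Combine by CRT: x ≡ 13 (mod 23), x ≡ 16 (mod 37) ⇒ x ≡ 312 (mod 851).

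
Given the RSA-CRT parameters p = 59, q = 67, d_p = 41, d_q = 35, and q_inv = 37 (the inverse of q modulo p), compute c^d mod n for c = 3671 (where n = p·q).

m₁ = c^(d_p) mod p: c ≡ 13 (mod 59), and 13^41 mod 59 = 52.
m₂ = c^(d_q) mod q: c ≡ 53 (mod 67), and 53^35 mod 67 = 5.
h = q_inv·(m₁ − m₂) mod p = 37·(52 − 5) mod 59 = 28.
m = m₂ + h·q = 5 + 28·67 = 1881.

1881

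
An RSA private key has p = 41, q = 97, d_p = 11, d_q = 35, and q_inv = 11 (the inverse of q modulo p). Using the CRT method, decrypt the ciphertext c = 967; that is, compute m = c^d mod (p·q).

m₁ = c^(d_p) mod p: c ≡ 24 (mod 41), and 24^11 mod 41 = 30.
m₂ = c^(d_q) mod q: c ≡ 94 (mod 97), and 94^35 mod 97 = 25.
h = q_inv·(m₁ − m₂) mod p = 11·(30 − 25) mod 41 = 14.
m = m₂ + h·q = 25 + 14·97 = 1383.

1383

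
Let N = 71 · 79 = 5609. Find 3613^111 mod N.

4177

Mod 71: 3613 ≡ 63; by Fermat, exponent reduces to 111 mod 70 = 41; 63^41 ≡ 59 (mod 71).
Mod 79: 3613 ≡ 58; by Fermat, exponent reduces to 111 mod 78 = 33; 58^33 ≡ 69 (mod 79).
Combine by CRT: x ≡ 59 (mod 71), x ≡ 69 (mod 79) ⇒ x ≡ 4177 (mod 5609).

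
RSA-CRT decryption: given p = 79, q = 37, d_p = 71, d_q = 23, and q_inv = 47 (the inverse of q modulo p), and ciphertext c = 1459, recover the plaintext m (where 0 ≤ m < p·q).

m₁ = c^(d_p) mod p: c ≡ 37 (mod 79), and 37^71 mod 79 = 74.
m₂ = c^(d_q) mod q: c ≡ 16 (mod 37), and 16^23 mod 37 = 33.
h = q_inv·(m₁ − m₂) mod p = 47·(74 − 33) mod 79 = 31.
m = m₂ + h·q = 33 + 31·37 = 1180.

1180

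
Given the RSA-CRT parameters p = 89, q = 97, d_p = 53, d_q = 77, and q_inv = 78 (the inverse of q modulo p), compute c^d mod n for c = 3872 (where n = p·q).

2407

m₁ = c^(d_p) mod p: c ≡ 45 (mod 89), and 45^53 mod 89 = 4.
m₂ = c^(d_q) mod q: c ≡ 89 (mod 97), and 89^77 mod 97 = 79.
h = q_inv·(m₁ − m₂) mod p = 78·(4 − 79) mod 89 = 24.
m = m₂ + h·q = 79 + 24·97 = 2407.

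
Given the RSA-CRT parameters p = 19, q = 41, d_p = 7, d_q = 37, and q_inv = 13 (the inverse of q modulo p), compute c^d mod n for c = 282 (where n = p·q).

758

m₁ = c^(d_p) mod p: c ≡ 16 (mod 19), and 16^7 mod 19 = 17.
m₂ = c^(d_q) mod q: c ≡ 36 (mod 41), and 36^37 mod 41 = 20.
h = q_inv·(m₁ − m₂) mod p = 13·(17 − 20) mod 19 = 18.
m = m₂ + h·q = 20 + 18·41 = 758.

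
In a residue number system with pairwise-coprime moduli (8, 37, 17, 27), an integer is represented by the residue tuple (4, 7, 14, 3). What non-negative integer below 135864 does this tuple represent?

36156

Combine the congruences pairwise.
From x ≡ 4 (mod 8) write x = 4 + 8t. Substituting into x ≡ 7 (mod 37) gives 8t ≡ 3 (mod 37), and since 8⁻¹ ≡ 14 (mod 37), t ≡ 5. Hence x ≡ 4 + 8·5 = 44 (mod 296).
From x ≡ 44 (mod 296) write x = 44 + 296t. Substituting into x ≡ 14 (mod 17) gives 296t ≡ 4 (mod 17), and since 7⁻¹ ≡ 5 (mod 17), t ≡ 3. Hence x ≡ 44 + 296·3 = 932 (mod 5032).
From x ≡ 932 (mod 5032) write x = 932 + 5032t. Substituting into x ≡ 3 (mod 27) gives 5032t ≡ 16 (mod 27), and since 10⁻¹ ≡ 19 (mod 27), t ≡ 7. Hence x ≡ 932 + 5032·7 = 36156 (mod 135864).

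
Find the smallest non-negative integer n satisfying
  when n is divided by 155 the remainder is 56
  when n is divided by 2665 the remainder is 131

34776

gcd(155, 2665) = 5 and 5 | (131 − 56), so the pair is consistent; merging gives n ≡ 34776 (mod 82615), where 82615 = lcm(155, 2665).
The solution is unique modulo lcm(155, 2665) = 82615.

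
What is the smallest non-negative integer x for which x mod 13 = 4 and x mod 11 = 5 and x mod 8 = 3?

1083

From x ≡ 4 (mod 13) write x = 4 + 13t. Substituting into x ≡ 5 (mod 11) gives 13t ≡ 1 (mod 11), and since 2⁻¹ ≡ 6 (mod 11), t ≡ 6. Hence x ≡ 4 + 13·6 = 82 (mod 143).
From x ≡ 82 (mod 143) write x = 82 + 143t. Substituting into x ≡ 3 (mod 8) gives 143t ≡ 1 (mod 8), and since 7⁻¹ ≡ 7 (mod 8), t ≡ 7. Hence x ≡ 82 + 143·7 = 1083 (mod 1144).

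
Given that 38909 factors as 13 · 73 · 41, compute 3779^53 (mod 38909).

6490

Mod 13: 3779 ≡ 9; by Fermat, exponent reduces to 53 mod 12 = 5; 9^5 ≡ 3 (mod 13).
Mod 73: 3779 ≡ 56; 56^53 ≡ 66 (mod 73).
Mod 41: 3779 ≡ 7; by Fermat, exponent reduces to 53 mod 40 = 13; 7^13 ≡ 12 (mod 41).
Combine by CRT: x ≡ 3 (mod 13), x ≡ 66 (mod 73), x ≡ 12 (mod 41) ⇒ x ≡ 6490 (mod 38909).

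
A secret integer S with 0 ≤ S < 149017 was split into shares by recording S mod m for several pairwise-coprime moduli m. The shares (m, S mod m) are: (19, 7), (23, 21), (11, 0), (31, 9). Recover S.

Combine the congruences pairwise.
From S ≡ 7 (mod 19) write S = 7 + 19t. Substituting into S ≡ 21 (mod 23) gives 19t ≡ 14 (mod 23), and since 19⁻¹ ≡ 17 (mod 23), t ≡ 8. Hence S ≡ 7 + 19·8 = 159 (mod 437).
From S ≡ 159 (mod 437) write S = 159 + 437t. Substituting into S ≡ 0 (mod 11) gives 437t ≡ 6 (mod 11), and since 8⁻¹ ≡ 7 (mod 11), t ≡ 9. Hence S ≡ 159 + 437·9 = 4092 (mod 4807).
From S ≡ 4092 (mod 4807) write S = 4092 + 4807t. Substituting into S ≡ 9 (mod 31) gives 4807t ≡ 9 (mod 31), and since 2⁻¹ ≡ 16 (mod 31), t ≡ 20. Hence S ≡ 4092 + 4807·20 = 100232 (mod 149017).

100232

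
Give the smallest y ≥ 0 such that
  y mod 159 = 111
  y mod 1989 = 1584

51309

gcd(159, 1989) = 3 and 3 | (1584 − 111), so the pair is consistent; merging gives y ≡ 51309 (mod 105417), where 105417 = lcm(159, 1989).
The solution is unique modulo lcm(159, 1989) = 105417.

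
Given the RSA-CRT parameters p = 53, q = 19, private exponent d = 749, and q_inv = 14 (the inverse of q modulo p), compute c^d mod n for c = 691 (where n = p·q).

790

d_p = d mod (p−1) = 749 mod 52 = 21; d_q = d mod (q−1) = 11.
m₁ = c^(d_p) mod p: c ≡ 2 (mod 53), and 2^21 mod 53 = 48.
m₂ = c^(d_q) mod q: c ≡ 7 (mod 19), and 7^11 mod 19 = 11.
h = q_inv·(m₁ − m₂) mod p = 14·(48 − 11) mod 53 = 41.
m = m₂ + h·q = 11 + 41·19 = 790.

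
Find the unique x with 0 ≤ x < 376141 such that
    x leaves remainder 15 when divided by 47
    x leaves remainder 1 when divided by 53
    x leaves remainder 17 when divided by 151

160379

From x ≡ 15 (mod 47) write x = 15 + 47t. Substituting into x ≡ 1 (mod 53) gives 47t ≡ 39 (mod 53), and since 47⁻¹ ≡ 44 (mod 53), t ≡ 20. Hence x ≡ 15 + 47·20 = 955 (mod 2491).
From x ≡ 955 (mod 2491) write x = 955 + 2491t. Substituting into x ≡ 17 (mod 151) gives 2491t ≡ 119 (mod 151), and since 75⁻¹ ≡ 149 (mod 151), t ≡ 64. Hence x ≡ 955 + 2491·64 = 160379 (mod 376141).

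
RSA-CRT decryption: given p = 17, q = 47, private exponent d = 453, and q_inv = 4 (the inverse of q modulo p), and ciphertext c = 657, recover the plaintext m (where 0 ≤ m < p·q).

469

d_p = d mod (p−1) = 453 mod 16 = 5; d_q = d mod (q−1) = 39.
m₁ = c^(d_p) mod p: c ≡ 11 (mod 17), and 11^5 mod 17 = 10.
m₂ = c^(d_q) mod q: c ≡ 46 (mod 47), and 46^39 mod 47 = 46.
h = q_inv·(m₁ − m₂) mod p = 4·(10 − 46) mod 17 = 9.
m = m₂ + h·q = 46 + 9·47 = 469.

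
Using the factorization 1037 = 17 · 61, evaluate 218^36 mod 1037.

302

Mod 17: 218 ≡ 14; by Fermat, exponent reduces to 36 mod 16 = 4; 14^4 ≡ 13 (mod 17).
Mod 61: 218 ≡ 35; 35^36 ≡ 58 (mod 61).
Combine by CRT: x ≡ 13 (mod 17), x ≡ 58 (mod 61) ⇒ x ≡ 302 (mod 1037).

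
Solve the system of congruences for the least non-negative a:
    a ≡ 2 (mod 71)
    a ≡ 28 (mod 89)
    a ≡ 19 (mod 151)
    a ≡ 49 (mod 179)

From a ≡ 2 (mod 71) write a = 2 + 71t. Substituting into a ≡ 28 (mod 89) gives 71t ≡ 26 (mod 89), and since 71⁻¹ ≡ 84 (mod 89), t ≡ 48. Hence a ≡ 2 + 71·48 = 3410 (mod 6319).
From a ≡ 3410 (mod 6319) write a = 3410 + 6319t. Substituting into a ≡ 19 (mod 151) gives 6319t ≡ 82 (mod 151), and since 128⁻¹ ≡ 105 (mod 151), t ≡ 3. Hence a ≡ 3410 + 6319·3 = 22367 (mod 954169).
From a ≡ 22367 (mod 954169) write a = 22367 + 954169t. Substituting into a ≡ 49 (mod 179) gives 954169t ≡ 57 (mod 179), and since 99⁻¹ ≡ 132 (mod 179), t ≡ 6. Hence a ≡ 22367 + 954169·6 = 5747381 (mod 170796251).

5747381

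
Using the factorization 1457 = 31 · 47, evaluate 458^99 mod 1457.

Mod 31: 458 ≡ 24; by Fermat, exponent reduces to 99 mod 30 = 9; 24^9 ≡ 23 (mod 31).
Mod 47: 458 ≡ 35; by Fermat, exponent reduces to 99 mod 46 = 7; 35^7 ≡ 5 (mod 47).
Combine by CRT: x ≡ 23 (mod 31), x ≡ 5 (mod 47) ⇒ x ≡ 240 (mod 1457).

240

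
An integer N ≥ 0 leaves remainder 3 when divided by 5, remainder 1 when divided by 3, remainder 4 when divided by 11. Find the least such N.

From N ≡ 3 (mod 5) write N = 3 + 5t. Substituting into N ≡ 1 (mod 3) gives 5t ≡ 1 (mod 3), and since 2⁻¹ ≡ 2 (mod 3), t ≡ 2. Hence N ≡ 3 + 5·2 = 13 (mod 15).
From N ≡ 13 (mod 15) write N = 13 + 15t. Substituting into N ≡ 4 (mod 11) gives 15t ≡ 2 (mod 11), and since 4⁻¹ ≡ 3 (mod 11), t ≡ 6. Hence N ≡ 13 + 15·6 = 103 (mod 165).

103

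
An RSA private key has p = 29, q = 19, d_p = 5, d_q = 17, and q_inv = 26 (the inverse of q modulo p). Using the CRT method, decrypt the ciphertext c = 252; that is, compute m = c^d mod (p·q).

517

m₁ = c^(d_p) mod p: c ≡ 20 (mod 29), and 20^5 mod 29 = 24.
m₂ = c^(d_q) mod q: c ≡ 5 (mod 19), and 5^17 mod 19 = 4.
h = q_inv·(m₁ − m₂) mod p = 26·(24 − 4) mod 29 = 27.
m = m₂ + h·q = 4 + 27·19 = 517.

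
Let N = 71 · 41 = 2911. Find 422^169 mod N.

Mod 71: 422 ≡ 67; by Fermat, exponent reduces to 169 mod 70 = 29; 67^29 ≡ 42 (mod 71).
Mod 41: 422 ≡ 12; by Fermat, exponent reduces to 169 mod 40 = 9; 12^9 ≡ 11 (mod 41).
Combine by CRT: x ≡ 42 (mod 71), x ≡ 11 (mod 41) ⇒ x ≡ 1036 (mod 2911).

1036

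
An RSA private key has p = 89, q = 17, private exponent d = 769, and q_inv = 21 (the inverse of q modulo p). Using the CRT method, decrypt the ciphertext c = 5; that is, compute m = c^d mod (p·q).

872

d_p = d mod (p−1) = 769 mod 88 = 65; d_q = d mod (q−1) = 1.
m₁ = c^(d_p) mod p: c ≡ 5 (mod 89), and 5^65 mod 89 = 71.
m₂ = c^(d_q) mod q: c ≡ 5 (mod 17), and 5^1 mod 17 = 5.
h = q_inv·(m₁ − m₂) mod p = 21·(71 − 5) mod 89 = 51.
m = m₂ + h·q = 5 + 51·17 = 872.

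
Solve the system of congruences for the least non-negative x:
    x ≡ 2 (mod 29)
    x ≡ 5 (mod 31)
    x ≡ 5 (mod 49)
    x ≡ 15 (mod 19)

The moduli are pairwise coprime; N = 29·31·49·19 = 836969.
N/29 = 28861; 28861 ≡ 6 (mod 29); 6·5 ≡ 1, so inverse 5.
N/31 = 26999; 26999 ≡ 29 (mod 31); 29·15 ≡ 1, so inverse 15.
N/49 = 17081; 17081 ≡ 29 (mod 49); 29·22 ≡ 1, so inverse 22.
N/19 = 44051; 44051 ≡ 9 (mod 19); 9·17 ≡ 1, so inverse 17.
x ≡ 2·28861·5 + 5·26999·15 + 5·17081·22 + 15·44051·17 = 15425450.
15425450 mod 836969 = 360008.

360008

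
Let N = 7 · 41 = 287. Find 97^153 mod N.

76

Mod 7: 97 ≡ 6; by Fermat, exponent reduces to 153 mod 6 = 3; 6^3 ≡ 6 (mod 7).
Mod 41: 97 ≡ 15; by Fermat, exponent reduces to 153 mod 40 = 33; 15^33 ≡ 35 (mod 41).
Combine by CRT: x ≡ 6 (mod 7), x ≡ 35 (mod 41) ⇒ x ≡ 76 (mod 287).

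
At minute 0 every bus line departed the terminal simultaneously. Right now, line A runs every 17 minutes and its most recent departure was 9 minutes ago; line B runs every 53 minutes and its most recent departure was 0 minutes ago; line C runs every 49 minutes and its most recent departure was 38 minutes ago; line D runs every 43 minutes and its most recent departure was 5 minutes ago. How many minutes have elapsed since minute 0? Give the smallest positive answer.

889976

From t ≡ 9 (mod 17) write t = 9 + 17s. Substituting into t ≡ 0 (mod 53) gives 17s ≡ 44 (mod 53), and since 17⁻¹ ≡ 25 (mod 53), s ≡ 40. Hence t ≡ 9 + 17·40 = 689 (mod 901).
From t ≡ 689 (mod 901) write t = 689 + 901s. Substituting into t ≡ 38 (mod 49) gives 901s ≡ 35 (mod 49), and since 19⁻¹ ≡ 31 (mod 49), s ≡ 7. Hence t ≡ 689 + 901·7 = 6996 (mod 44149).
From t ≡ 6996 (mod 44149) write t = 6996 + 44149s. Substituting into t ≡ 5 (mod 43) gives 44149s ≡ 18 (mod 43), and since 31⁻¹ ≡ 25 (mod 43), s ≡ 20. Hence t ≡ 6996 + 44149·20 = 889976 (mod 1898407).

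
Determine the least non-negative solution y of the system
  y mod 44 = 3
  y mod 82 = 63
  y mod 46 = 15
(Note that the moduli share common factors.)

35159

gcd(44, 82) = 2 and 2 | (63 − 3), so the pair is consistent; merging gives y ≡ 883 (mod 1804), where 1804 = lcm(44, 82).
gcd(1804, 46) = 2 and 2 | (15 − 883), so the pair is consistent; merging gives y ≡ 35159 (mod 41492), where 41492 = lcm(1804, 46).
The solution is unique modulo lcm(44, 82, 46) = 41492.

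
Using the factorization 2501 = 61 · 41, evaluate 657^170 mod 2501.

1477

Mod 61: 657 ≡ 47; by Fermat, exponent reduces to 170 mod 60 = 50; 47^50 ≡ 13 (mod 61).
Mod 41: 657 ≡ 1; by Fermat, exponent reduces to 170 mod 40 = 10; 1^10 ≡ 1 (mod 41).
Combine by CRT: x ≡ 13 (mod 61), x ≡ 1 (mod 41) ⇒ x ≡ 1477 (mod 2501).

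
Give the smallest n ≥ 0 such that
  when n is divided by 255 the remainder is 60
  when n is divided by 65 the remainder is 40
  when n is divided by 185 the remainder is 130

gcd(255, 65) = 5 and 5 | (40 − 60), so the pair is consistent; merging gives n ≡ 1080 (mod 3315), where 3315 = lcm(255, 65).
gcd(3315, 185) = 5 and 5 | (130 − 1080), so the pair is consistent; merging gives n ≡ 47490 (mod 122655), where 122655 = lcm(3315, 185).
The solution is unique modulo lcm(255, 65, 185) = 122655.

47490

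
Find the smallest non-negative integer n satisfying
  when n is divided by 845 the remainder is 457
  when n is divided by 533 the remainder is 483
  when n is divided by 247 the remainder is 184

gcd(845, 533) = 13 and 13 | (483 − 457), so the pair is consistent; merging gives n ≡ 20737 (mod 34645), where 34645 = lcm(845, 533).
gcd(34645, 247) = 13 and 13 | (184 − 20737), so the pair is consistent; merging gives n ≡ 124672 (mod 658255), where 658255 = lcm(34645, 247).
The solution is unique modulo lcm(845, 533, 247) = 658255.

124672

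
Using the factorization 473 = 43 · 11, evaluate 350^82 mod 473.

Mod 43: 350 ≡ 6; by Fermat, exponent reduces to 82 mod 42 = 40; 6^40 ≡ 6 (mod 43).
Mod 11: 350 ≡ 9; by Fermat, exponent reduces to 82 mod 10 = 2; 9^2 ≡ 4 (mod 11).
Combine by CRT: x ≡ 6 (mod 43), x ≡ 4 (mod 11) ⇒ x ≡ 92 (mod 473).

92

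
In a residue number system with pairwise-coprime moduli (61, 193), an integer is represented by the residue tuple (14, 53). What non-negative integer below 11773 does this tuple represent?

Combine the congruences pairwise.
From x ≡ 14 (mod 61) write x = 14 + 61t. Substituting into x ≡ 53 (mod 193) gives 61t ≡ 39 (mod 193), and since 61⁻¹ ≡ 19 (mod 193), t ≡ 162. Hence x ≡ 14 + 61·162 = 9896 (mod 11773).

9896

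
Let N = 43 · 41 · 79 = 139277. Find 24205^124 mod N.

Mod 43: 24205 ≡ 39; by Fermat, exponent reduces to 124 mod 42 = 40; 39^40 ≡ 35 (mod 43).
Mod 41: 24205 ≡ 15; by Fermat, exponent reduces to 124 mod 40 = 4; 15^4 ≡ 31 (mod 41).
Mod 79: 24205 ≡ 31; by Fermat, exponent reduces to 124 mod 78 = 46; 31^46 ≡ 9 (mod 79).
Combine by CRT: x ≡ 35 (mod 43), x ≡ 31 (mod 41), x ≡ 9 (mod 79) ⇒ x ≡ 59891 (mod 139277).

59891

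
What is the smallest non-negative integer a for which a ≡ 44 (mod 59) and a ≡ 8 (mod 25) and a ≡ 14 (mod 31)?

11608

From a ≡ 44 (mod 59) write a = 44 + 59t. Substituting into a ≡ 8 (mod 25) gives 59t ≡ 14 (mod 25), and since 9⁻¹ ≡ 14 (mod 25), t ≡ 21. Hence a ≡ 44 + 59·21 = 1283 (mod 1475).
From a ≡ 1283 (mod 1475) write a = 1283 + 1475t. Substituting into a ≡ 14 (mod 31) gives 1475t ≡ 2 (mod 31), and since 18⁻¹ ≡ 19 (mod 31), t ≡ 7. Hence a ≡ 1283 + 1475·7 = 11608 (mod 45725).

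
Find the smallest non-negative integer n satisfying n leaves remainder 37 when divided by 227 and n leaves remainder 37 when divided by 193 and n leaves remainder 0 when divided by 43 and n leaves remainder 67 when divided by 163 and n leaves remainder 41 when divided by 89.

The moduli are pairwise coprime; M = 227·193·43·163·89 = 27329345611.
M/227 = 120393593; 120393593 ≡ 57 (mod 227); 57·4 ≡ 1, so inverse 4.
M/193 = 141602827; 141602827 ≡ 78 (mod 193); 78·146 ≡ 1, so inverse 146.
M/43 = 635566177; 635566177 ≡ 33 (mod 43); 33·30 ≡ 1, so inverse 30.
M/163 = 167664697; 167664697 ≡ 126 (mod 163); 126·22 ≡ 1, so inverse 22.
M/89 = 307071299; 307071299 ≡ 28 (mod 89); 28·35 ≡ 1, so inverse 35.
n ≡ 37·120393593·4 + 37·141602827·146 + 0·635566177·30 + 67·167664697·22 + 41·307071299·35 = 1470541800661.
1470541800661 mod 27329345611 = 22086483278.

22086483278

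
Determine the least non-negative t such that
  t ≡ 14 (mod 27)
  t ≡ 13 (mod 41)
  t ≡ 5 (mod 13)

From t ≡ 14 (mod 27) write t = 14 + 27s. Substituting into t ≡ 13 (mod 41) gives 27s ≡ 40 (mod 41), and since 27⁻¹ ≡ 38 (mod 41), s ≡ 3. Hence t ≡ 14 + 27·3 = 95 (mod 1107).
From t ≡ 95 (mod 1107) write t = 95 + 1107s. Substituting into t ≡ 5 (mod 13) gives 1107s ≡ 1 (mod 13), and since 2⁻¹ ≡ 7 (mod 13), s ≡ 7. Hence t ≡ 95 + 1107·7 = 7844 (mod 14391).

7844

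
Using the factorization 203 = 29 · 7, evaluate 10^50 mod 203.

Mod 29: 10 ≡ 10; by Fermat, exponent reduces to 50 mod 28 = 22; 10^22 ≡ 4 (mod 29).
Mod 7: 10 ≡ 3; by Fermat, exponent reduces to 50 mod 6 = 2; 3^2 ≡ 2 (mod 7).
Combine by CRT: x ≡ 4 (mod 29), x ≡ 2 (mod 7) ⇒ x ≡ 149 (mod 203).

149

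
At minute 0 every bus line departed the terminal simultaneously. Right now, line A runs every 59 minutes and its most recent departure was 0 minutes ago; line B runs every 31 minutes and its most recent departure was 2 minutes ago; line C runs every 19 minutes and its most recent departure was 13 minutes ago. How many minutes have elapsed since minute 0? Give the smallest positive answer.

12154

From t ≡ 0 (mod 59) write t = 0 + 59s. Substituting into t ≡ 2 (mod 31) gives 59s ≡ 2 (mod 31), and since 28⁻¹ ≡ 10 (mod 31), s ≡ 20. Hence t ≡ 0 + 59·20 = 1180 (mod 1829).
From t ≡ 1180 (mod 1829) write t = 1180 + 1829s. Substituting into t ≡ 13 (mod 19) gives 1829s ≡ 11 (mod 19), and since 5⁻¹ ≡ 4 (mod 19), s ≡ 6. Hence t ≡ 1180 + 1829·6 = 12154 (mod 34751).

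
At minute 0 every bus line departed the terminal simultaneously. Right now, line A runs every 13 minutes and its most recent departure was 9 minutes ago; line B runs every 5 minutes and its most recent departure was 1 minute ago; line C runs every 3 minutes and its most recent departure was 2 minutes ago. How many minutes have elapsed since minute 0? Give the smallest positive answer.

191

The moduli are pairwise coprime; N = 13·5·3 = 195.
N/13 = 15; 15 ≡ 2 (mod 13); 2·7 ≡ 1, so inverse 7.
N/5 = 39; 39 ≡ 4 (mod 5); 4·4 ≡ 1, so inverse 4.
N/3 = 65; 65 ≡ 2 (mod 3); 2·2 ≡ 1, so inverse 2.
t ≡ 9·15·7 + 1·39·4 + 2·65·2 = 1361.
1361 mod 195 = 191.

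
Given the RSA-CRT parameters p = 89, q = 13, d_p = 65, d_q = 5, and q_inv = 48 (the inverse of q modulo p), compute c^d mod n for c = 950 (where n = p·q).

1119

m₁ = c^(d_p) mod p: c ≡ 60 (mod 89), and 60^65 mod 89 = 51.
m₂ = c^(d_q) mod q: c ≡ 1 (mod 13), and 1^5 mod 13 = 1.
h = q_inv·(m₁ − m₂) mod p = 48·(51 − 1) mod 89 = 86.
m = m₂ + h·q = 1 + 86·13 = 1119.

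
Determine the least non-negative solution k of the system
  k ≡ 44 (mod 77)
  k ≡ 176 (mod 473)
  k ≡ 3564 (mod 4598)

385198

gcd(77, 473) = 11 and 11 | (176 − 44), so the pair is consistent; merging gives k ≡ 1122 (mod 3311), where 3311 = lcm(77, 473).
gcd(3311, 4598) = 11 and 11 | (3564 − 1122), so the pair is consistent; merging gives k ≡ 385198 (mod 1383998), where 1383998 = lcm(3311, 4598).
The solution is unique modulo lcm(77, 473, 4598) = 1383998.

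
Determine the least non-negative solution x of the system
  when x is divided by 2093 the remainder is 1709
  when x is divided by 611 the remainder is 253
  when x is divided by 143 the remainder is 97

757282

Combine the congruences pairwise.
gcd(2093, 611) = 13 and 13 | (253 − 1709), so the pair is consistent; merging gives x ≡ 68685 (mod 98371), where 98371 = lcm(2093, 611).
gcd(98371, 143) = 13 and 13 | (97 − 68685), so the pair is consistent; merging gives x ≡ 757282 (mod 1082081), where 1082081 = lcm(98371, 143).
The solution is unique modulo lcm(2093, 611, 143) = 1082081.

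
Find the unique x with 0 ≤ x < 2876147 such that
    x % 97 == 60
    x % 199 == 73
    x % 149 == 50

1617147

From x ≡ 60 (mod 97) write x = 60 + 97t. Substituting into x ≡ 73 (mod 199) gives 97t ≡ 13 (mod 199), and since 97⁻¹ ≡ 119 (mod 199), t ≡ 154. Hence x ≡ 60 + 97·154 = 14998 (mod 19303).
From x ≡ 14998 (mod 19303) write x = 14998 + 19303t. Substituting into x ≡ 50 (mod 149) gives 19303t ≡ 101 (mod 149), and since 82⁻¹ ≡ 20 (mod 149), t ≡ 83. Hence x ≡ 14998 + 19303·83 = 1617147 (mod 2876147).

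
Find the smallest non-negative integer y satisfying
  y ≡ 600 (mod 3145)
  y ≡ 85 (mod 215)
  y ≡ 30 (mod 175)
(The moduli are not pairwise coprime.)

gcd(3145, 215) = 5 and 5 | (85 − 600), so the pair is consistent; merging gives y ≡ 113820 (mod 135235), where 135235 = lcm(3145, 215).
gcd(135235, 175) = 5 and 5 | (30 − 113820), so the pair is consistent; merging gives y ≡ 249055 (mod 4733225), where 4733225 = lcm(135235, 175).
The solution is unique modulo lcm(3145, 215, 175) = 4733225.

249055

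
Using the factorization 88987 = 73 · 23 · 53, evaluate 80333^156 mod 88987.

Mod 73: 80333 ≡ 33; by Fermat, exponent reduces to 156 mod 72 = 12; 33^12 ≡ 9 (mod 73).
Mod 23: 80333 ≡ 17; by Fermat, exponent reduces to 156 mod 22 = 2; 17^2 ≡ 13 (mod 23).
Mod 53: 80333 ≡ 38; since 52 | 156, by Fermat 38^156 ≡ 1 (mod 53).
Combine by CRT: x ≡ 9 (mod 73), x ≡ 13 (mod 23), x ≡ 1 (mod 53) ⇒ x ≡ 18551 (mod 88987).

18551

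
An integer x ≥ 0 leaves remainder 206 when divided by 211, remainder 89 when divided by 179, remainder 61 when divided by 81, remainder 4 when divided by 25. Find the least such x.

From x ≡ 206 (mod 211) write x = 206 + 211t. Substituting into x ≡ 89 (mod 179) gives 211t ≡ 62 (mod 179), and since 32⁻¹ ≡ 28 (mod 179), t ≡ 125. Hence x ≡ 206 + 211·125 = 26581 (mod 37769).
From x ≡ 26581 (mod 37769) write x = 26581 + 37769t. Substituting into x ≡ 61 (mod 81) gives 37769t ≡ 48 (mod 81), and since 23⁻¹ ≡ 74 (mod 81), t ≡ 69. Hence x ≡ 26581 + 37769·69 = 2632642 (mod 3059289).
From x ≡ 2632642 (mod 3059289) write x = 2632642 + 3059289t. Substituting into x ≡ 4 (mod 25) gives 3059289t ≡ 12 (mod 25), and since 14⁻¹ ≡ 9 (mod 25), t ≡ 8. Hence x ≡ 2632642 + 3059289·8 = 27106954 (mod 76482225).

27106954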